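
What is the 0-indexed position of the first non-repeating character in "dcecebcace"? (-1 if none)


Input: dcecebcace
Character frequencies:
  'a': 1
  'b': 1
  'c': 4
  'd': 1
  'e': 3
Scanning left to right for freq == 1:
  Position 0 ('d'): unique! => answer = 0

0


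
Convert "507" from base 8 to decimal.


Input: "507" in base 8
Positional expansion:
  Digit '5' (value 5) x 8^2 = 320
  Digit '0' (value 0) x 8^1 = 0
  Digit '7' (value 7) x 8^0 = 7
Sum = 327

327


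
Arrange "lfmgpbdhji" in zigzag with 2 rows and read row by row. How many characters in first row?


Zigzag "lfmgpbdhji" into 2 rows:
Placing characters:
  'l' => row 0
  'f' => row 1
  'm' => row 0
  'g' => row 1
  'p' => row 0
  'b' => row 1
  'd' => row 0
  'h' => row 1
  'j' => row 0
  'i' => row 1
Rows:
  Row 0: "lmpdj"
  Row 1: "fgbhi"
First row length: 5

5


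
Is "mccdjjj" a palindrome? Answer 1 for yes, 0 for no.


Input: mccdjjj
Reversed: jjjdccm
  Compare pos 0 ('m') with pos 6 ('j'): MISMATCH
  Compare pos 1 ('c') with pos 5 ('j'): MISMATCH
  Compare pos 2 ('c') with pos 4 ('j'): MISMATCH
Result: not a palindrome

0


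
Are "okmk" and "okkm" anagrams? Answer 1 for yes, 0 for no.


Strings: "okmk", "okkm"
Sorted first:  kkmo
Sorted second: kkmo
Sorted forms match => anagrams

1


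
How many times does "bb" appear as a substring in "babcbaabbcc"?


Searching for "bb" in "babcbaabbcc"
Scanning each position:
  Position 0: "ba" => no
  Position 1: "ab" => no
  Position 2: "bc" => no
  Position 3: "cb" => no
  Position 4: "ba" => no
  Position 5: "aa" => no
  Position 6: "ab" => no
  Position 7: "bb" => MATCH
  Position 8: "bc" => no
  Position 9: "cc" => no
Total occurrences: 1

1


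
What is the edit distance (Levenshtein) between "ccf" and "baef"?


Computing edit distance: "ccf" -> "baef"
DP table:
           b    a    e    f
      0    1    2    3    4
  c   1    1    2    3    4
  c   2    2    2    3    4
  f   3    3    3    3    3
Edit distance = dp[3][4] = 3

3


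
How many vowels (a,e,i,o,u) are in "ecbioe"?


Input: ecbioe
Checking each character:
  'e' at position 0: vowel (running total: 1)
  'c' at position 1: consonant
  'b' at position 2: consonant
  'i' at position 3: vowel (running total: 2)
  'o' at position 4: vowel (running total: 3)
  'e' at position 5: vowel (running total: 4)
Total vowels: 4

4


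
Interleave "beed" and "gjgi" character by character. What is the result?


Interleaving "beed" and "gjgi":
  Position 0: 'b' from first, 'g' from second => "bg"
  Position 1: 'e' from first, 'j' from second => "ej"
  Position 2: 'e' from first, 'g' from second => "eg"
  Position 3: 'd' from first, 'i' from second => "di"
Result: bgejegdi

bgejegdi


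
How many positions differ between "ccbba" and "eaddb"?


Comparing "ccbba" and "eaddb" position by position:
  Position 0: 'c' vs 'e' => DIFFER
  Position 1: 'c' vs 'a' => DIFFER
  Position 2: 'b' vs 'd' => DIFFER
  Position 3: 'b' vs 'd' => DIFFER
  Position 4: 'a' vs 'b' => DIFFER
Positions that differ: 5

5


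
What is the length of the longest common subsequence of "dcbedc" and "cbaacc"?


LCS of "dcbedc" and "cbaacc"
DP table:
           c    b    a    a    c    c
      0    0    0    0    0    0    0
  d   0    0    0    0    0    0    0
  c   0    1    1    1    1    1    1
  b   0    1    2    2    2    2    2
  e   0    1    2    2    2    2    2
  d   0    1    2    2    2    2    2
  c   0    1    2    2    2    3    3
LCS length = dp[6][6] = 3

3


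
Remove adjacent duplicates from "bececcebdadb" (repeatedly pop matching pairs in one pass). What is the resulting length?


Input: bececcebdadb
Stack-based adjacent duplicate removal:
  Read 'b': push. Stack: b
  Read 'e': push. Stack: be
  Read 'c': push. Stack: bec
  Read 'e': push. Stack: bece
  Read 'c': push. Stack: becec
  Read 'c': matches stack top 'c' => pop. Stack: bece
  Read 'e': matches stack top 'e' => pop. Stack: bec
  Read 'b': push. Stack: becb
  Read 'd': push. Stack: becbd
  Read 'a': push. Stack: becbda
  Read 'd': push. Stack: becbdad
  Read 'b': push. Stack: becbdadb
Final stack: "becbdadb" (length 8)

8


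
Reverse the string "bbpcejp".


Input: bbpcejp
Reading characters right to left:
  Position 6: 'p'
  Position 5: 'j'
  Position 4: 'e'
  Position 3: 'c'
  Position 2: 'p'
  Position 1: 'b'
  Position 0: 'b'
Reversed: pjecpbb

pjecpbb


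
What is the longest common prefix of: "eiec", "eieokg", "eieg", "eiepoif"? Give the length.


Words: eiec, eieokg, eieg, eiepoif
  Position 0: all 'e' => match
  Position 1: all 'i' => match
  Position 2: all 'e' => match
  Position 3: ('c', 'o', 'g', 'p') => mismatch, stop
LCP = "eie" (length 3)

3


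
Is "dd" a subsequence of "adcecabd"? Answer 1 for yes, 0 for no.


Check if "dd" is a subsequence of "adcecabd"
Greedy scan:
  Position 0 ('a'): no match needed
  Position 1 ('d'): matches sub[0] = 'd'
  Position 2 ('c'): no match needed
  Position 3 ('e'): no match needed
  Position 4 ('c'): no match needed
  Position 5 ('a'): no match needed
  Position 6 ('b'): no match needed
  Position 7 ('d'): matches sub[1] = 'd'
All 2 characters matched => is a subsequence

1


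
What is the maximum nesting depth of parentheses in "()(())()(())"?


Input: "()(())()(())"
Tracking depth:
  Position 0 '(': depth becomes 1
  Position 1 ')': depth becomes 0
  Position 2 '(': depth becomes 1
  Position 3 '(': depth becomes 2
  Position 4 ')': depth becomes 1
  Position 5 ')': depth becomes 0
  Position 6 '(': depth becomes 1
  Position 7 ')': depth becomes 0
  Position 8 '(': depth becomes 1
  Position 9 '(': depth becomes 2
  Position 10 ')': depth becomes 1
  Position 11 ')': depth becomes 0
Maximum depth reached: 2

2


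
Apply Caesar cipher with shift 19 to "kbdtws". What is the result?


Caesar cipher: shift "kbdtws" by 19
  'k' (pos 10) + 19 = pos 3 = 'd'
  'b' (pos 1) + 19 = pos 20 = 'u'
  'd' (pos 3) + 19 = pos 22 = 'w'
  't' (pos 19) + 19 = pos 12 = 'm'
  'w' (pos 22) + 19 = pos 15 = 'p'
  's' (pos 18) + 19 = pos 11 = 'l'
Result: duwmpl

duwmpl


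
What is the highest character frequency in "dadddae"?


Input: dadddae
Character counts:
  'a': 2
  'd': 4
  'e': 1
Maximum frequency: 4

4


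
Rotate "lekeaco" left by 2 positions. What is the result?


Input: "lekeaco", rotate left by 2
First 2 characters: "le"
Remaining characters: "keaco"
Concatenate remaining + first: "keaco" + "le" = "keacole"

keacole


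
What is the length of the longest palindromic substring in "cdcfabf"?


Input: "cdcfabf"
Checking substrings for palindromes:
  [0:3] "cdc" (len 3) => palindrome
Longest palindromic substring: "cdc" with length 3

3


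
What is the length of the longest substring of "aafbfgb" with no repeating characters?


Input: "aafbfgb"
Sliding window (track last position of each char):
  Position 0 ('a'): window [0,0] length 1 -- new best
  Position 1 ('a'): repeat (last at 0), move window start to 1
  Position 1 ('a'): window [1,1] length 1
  Position 2 ('f'): window [1,2] length 2 -- new best
  Position 3 ('b'): window [1,3] length 3 -- new best
  Position 4 ('f'): repeat (last at 2), move window start to 3
  Position 4 ('f'): window [3,4] length 2
  Position 5 ('g'): window [3,5] length 3
  Position 6 ('b'): repeat (last at 3), move window start to 4
  Position 6 ('b'): window [4,6] length 3
Longest substring with no repeats: "afb" with length 3

3


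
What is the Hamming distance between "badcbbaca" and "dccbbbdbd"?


Comparing "badcbbaca" and "dccbbbdbd" position by position:
  Position 0: 'b' vs 'd' => differ
  Position 1: 'a' vs 'c' => differ
  Position 2: 'd' vs 'c' => differ
  Position 3: 'c' vs 'b' => differ
  Position 4: 'b' vs 'b' => same
  Position 5: 'b' vs 'b' => same
  Position 6: 'a' vs 'd' => differ
  Position 7: 'c' vs 'b' => differ
  Position 8: 'a' vs 'd' => differ
Total differences (Hamming distance): 7

7


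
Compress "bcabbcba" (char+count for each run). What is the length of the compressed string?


Input: bcabbcba
Runs:
  'b' x 1 => "b1"
  'c' x 1 => "c1"
  'a' x 1 => "a1"
  'b' x 2 => "b2"
  'c' x 1 => "c1"
  'b' x 1 => "b1"
  'a' x 1 => "a1"
Compressed: "b1c1a1b2c1b1a1"
Compressed length: 14

14


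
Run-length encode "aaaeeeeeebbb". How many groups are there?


Input: aaaeeeeeebbb
Scanning for consecutive runs:
  Group 1: 'a' x 3 (positions 0-2)
  Group 2: 'e' x 6 (positions 3-8)
  Group 3: 'b' x 3 (positions 9-11)
Total groups: 3

3


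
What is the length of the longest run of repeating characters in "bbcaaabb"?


Input: "bbcaaabb"
Scanning for longest run:
  Position 1 ('b'): continues run of 'b', length=2
  Position 2 ('c'): new char, reset run to 1
  Position 3 ('a'): new char, reset run to 1
  Position 4 ('a'): continues run of 'a', length=2
  Position 5 ('a'): continues run of 'a', length=3
  Position 6 ('b'): new char, reset run to 1
  Position 7 ('b'): continues run of 'b', length=2
Longest run: 'a' with length 3

3


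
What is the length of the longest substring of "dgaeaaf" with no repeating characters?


Input: "dgaeaaf"
Sliding window (track last position of each char):
  Position 0 ('d'): window [0,0] length 1 -- new best
  Position 1 ('g'): window [0,1] length 2 -- new best
  Position 2 ('a'): window [0,2] length 3 -- new best
  Position 3 ('e'): window [0,3] length 4 -- new best
  Position 4 ('a'): repeat (last at 2), move window start to 3
  Position 4 ('a'): window [3,4] length 2
  Position 5 ('a'): repeat (last at 4), move window start to 5
  Position 5 ('a'): window [5,5] length 1
  Position 6 ('f'): window [5,6] length 2
Longest substring with no repeats: "dgae" with length 4

4


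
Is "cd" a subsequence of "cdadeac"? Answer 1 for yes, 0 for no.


Check if "cd" is a subsequence of "cdadeac"
Greedy scan:
  Position 0 ('c'): matches sub[0] = 'c'
  Position 1 ('d'): matches sub[1] = 'd'
  Position 2 ('a'): no match needed
  Position 3 ('d'): no match needed
  Position 4 ('e'): no match needed
  Position 5 ('a'): no match needed
  Position 6 ('c'): no match needed
All 2 characters matched => is a subsequence

1


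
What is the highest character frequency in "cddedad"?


Input: cddedad
Character counts:
  'a': 1
  'c': 1
  'd': 4
  'e': 1
Maximum frequency: 4

4


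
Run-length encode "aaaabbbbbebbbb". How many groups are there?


Input: aaaabbbbbebbbb
Scanning for consecutive runs:
  Group 1: 'a' x 4 (positions 0-3)
  Group 2: 'b' x 5 (positions 4-8)
  Group 3: 'e' x 1 (positions 9-9)
  Group 4: 'b' x 4 (positions 10-13)
Total groups: 4

4


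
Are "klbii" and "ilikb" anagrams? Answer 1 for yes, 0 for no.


Strings: "klbii", "ilikb"
Sorted first:  biikl
Sorted second: biikl
Sorted forms match => anagrams

1


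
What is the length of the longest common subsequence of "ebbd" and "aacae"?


LCS of "ebbd" and "aacae"
DP table:
           a    a    c    a    e
      0    0    0    0    0    0
  e   0    0    0    0    0    1
  b   0    0    0    0    0    1
  b   0    0    0    0    0    1
  d   0    0    0    0    0    1
LCS length = dp[4][5] = 1

1


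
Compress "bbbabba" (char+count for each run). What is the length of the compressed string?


Input: bbbabba
Runs:
  'b' x 3 => "b3"
  'a' x 1 => "a1"
  'b' x 2 => "b2"
  'a' x 1 => "a1"
Compressed: "b3a1b2a1"
Compressed length: 8

8


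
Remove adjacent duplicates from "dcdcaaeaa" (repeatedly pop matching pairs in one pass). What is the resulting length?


Input: dcdcaaeaa
Stack-based adjacent duplicate removal:
  Read 'd': push. Stack: d
  Read 'c': push. Stack: dc
  Read 'd': push. Stack: dcd
  Read 'c': push. Stack: dcdc
  Read 'a': push. Stack: dcdca
  Read 'a': matches stack top 'a' => pop. Stack: dcdc
  Read 'e': push. Stack: dcdce
  Read 'a': push. Stack: dcdcea
  Read 'a': matches stack top 'a' => pop. Stack: dcdce
Final stack: "dcdce" (length 5)

5


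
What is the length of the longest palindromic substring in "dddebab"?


Input: "dddebab"
Checking substrings for palindromes:
  [0:3] "ddd" (len 3) => palindrome
  [4:7] "bab" (len 3) => palindrome
  [0:2] "dd" (len 2) => palindrome
  [1:3] "dd" (len 2) => palindrome
Longest palindromic substring: "ddd" with length 3

3


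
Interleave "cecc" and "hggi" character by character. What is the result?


Interleaving "cecc" and "hggi":
  Position 0: 'c' from first, 'h' from second => "ch"
  Position 1: 'e' from first, 'g' from second => "eg"
  Position 2: 'c' from first, 'g' from second => "cg"
  Position 3: 'c' from first, 'i' from second => "ci"
Result: chegcgci

chegcgci


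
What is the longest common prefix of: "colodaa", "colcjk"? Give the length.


Words: colodaa, colcjk
  Position 0: all 'c' => match
  Position 1: all 'o' => match
  Position 2: all 'l' => match
  Position 3: ('o', 'c') => mismatch, stop
LCP = "col" (length 3)

3


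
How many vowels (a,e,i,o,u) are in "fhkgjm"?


Input: fhkgjm
Checking each character:
  'f' at position 0: consonant
  'h' at position 1: consonant
  'k' at position 2: consonant
  'g' at position 3: consonant
  'j' at position 4: consonant
  'm' at position 5: consonant
Total vowels: 0

0


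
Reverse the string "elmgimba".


Input: elmgimba
Reading characters right to left:
  Position 7: 'a'
  Position 6: 'b'
  Position 5: 'm'
  Position 4: 'i'
  Position 3: 'g'
  Position 2: 'm'
  Position 1: 'l'
  Position 0: 'e'
Reversed: abmigmle

abmigmle


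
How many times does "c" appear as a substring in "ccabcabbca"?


Searching for "c" in "ccabcabbca"
Scanning each position:
  Position 0: "c" => MATCH
  Position 1: "c" => MATCH
  Position 2: "a" => no
  Position 3: "b" => no
  Position 4: "c" => MATCH
  Position 5: "a" => no
  Position 6: "b" => no
  Position 7: "b" => no
  Position 8: "c" => MATCH
  Position 9: "a" => no
Total occurrences: 4

4


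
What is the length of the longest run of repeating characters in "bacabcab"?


Input: "bacabcab"
Scanning for longest run:
  Position 1 ('a'): new char, reset run to 1
  Position 2 ('c'): new char, reset run to 1
  Position 3 ('a'): new char, reset run to 1
  Position 4 ('b'): new char, reset run to 1
  Position 5 ('c'): new char, reset run to 1
  Position 6 ('a'): new char, reset run to 1
  Position 7 ('b'): new char, reset run to 1
Longest run: 'b' with length 1

1


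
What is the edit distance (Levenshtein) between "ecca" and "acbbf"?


Computing edit distance: "ecca" -> "acbbf"
DP table:
           a    c    b    b    f
      0    1    2    3    4    5
  e   1    1    2    3    4    5
  c   2    2    1    2    3    4
  c   3    3    2    2    3    4
  a   4    3    3    3    3    4
Edit distance = dp[4][5] = 4

4


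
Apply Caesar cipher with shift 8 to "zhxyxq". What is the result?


Caesar cipher: shift "zhxyxq" by 8
  'z' (pos 25) + 8 = pos 7 = 'h'
  'h' (pos 7) + 8 = pos 15 = 'p'
  'x' (pos 23) + 8 = pos 5 = 'f'
  'y' (pos 24) + 8 = pos 6 = 'g'
  'x' (pos 23) + 8 = pos 5 = 'f'
  'q' (pos 16) + 8 = pos 24 = 'y'
Result: hpfgfy

hpfgfy


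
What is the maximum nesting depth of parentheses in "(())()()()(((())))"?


Input: "(())()()()(((())))"
Tracking depth:
  Position 0 '(': depth becomes 1
  Position 1 '(': depth becomes 2
  Position 2 ')': depth becomes 1
  Position 3 ')': depth becomes 0
  Position 4 '(': depth becomes 1
  Position 5 ')': depth becomes 0
  Position 6 '(': depth becomes 1
  Position 7 ')': depth becomes 0
  Position 8 '(': depth becomes 1
  Position 9 ')': depth becomes 0
  Position 10 '(': depth becomes 1
  Position 11 '(': depth becomes 2
  Position 12 '(': depth becomes 3
  Position 13 '(': depth becomes 4
  Position 14 ')': depth becomes 3
  Position 15 ')': depth becomes 2
  Position 16 ')': depth becomes 1
  Position 17 ')': depth becomes 0
Maximum depth reached: 4

4


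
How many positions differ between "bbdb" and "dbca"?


Comparing "bbdb" and "dbca" position by position:
  Position 0: 'b' vs 'd' => DIFFER
  Position 1: 'b' vs 'b' => same
  Position 2: 'd' vs 'c' => DIFFER
  Position 3: 'b' vs 'a' => DIFFER
Positions that differ: 3

3


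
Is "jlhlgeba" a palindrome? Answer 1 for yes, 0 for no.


Input: jlhlgeba
Reversed: abeglhlj
  Compare pos 0 ('j') with pos 7 ('a'): MISMATCH
  Compare pos 1 ('l') with pos 6 ('b'): MISMATCH
  Compare pos 2 ('h') with pos 5 ('e'): MISMATCH
  Compare pos 3 ('l') with pos 4 ('g'): MISMATCH
Result: not a palindrome

0


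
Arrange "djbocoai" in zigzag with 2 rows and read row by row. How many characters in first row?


Zigzag "djbocoai" into 2 rows:
Placing characters:
  'd' => row 0
  'j' => row 1
  'b' => row 0
  'o' => row 1
  'c' => row 0
  'o' => row 1
  'a' => row 0
  'i' => row 1
Rows:
  Row 0: "dbca"
  Row 1: "jooi"
First row length: 4

4


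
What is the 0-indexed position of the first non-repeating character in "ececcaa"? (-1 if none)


Input: ececcaa
Character frequencies:
  'a': 2
  'c': 3
  'e': 2
Scanning left to right for freq == 1:
  Position 0 ('e'): freq=2, skip
  Position 1 ('c'): freq=3, skip
  Position 2 ('e'): freq=2, skip
  Position 3 ('c'): freq=3, skip
  Position 4 ('c'): freq=3, skip
  Position 5 ('a'): freq=2, skip
  Position 6 ('a'): freq=2, skip
  No unique character found => answer = -1

-1


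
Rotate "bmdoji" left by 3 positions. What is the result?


Input: "bmdoji", rotate left by 3
First 3 characters: "bmd"
Remaining characters: "oji"
Concatenate remaining + first: "oji" + "bmd" = "ojibmd"

ojibmd


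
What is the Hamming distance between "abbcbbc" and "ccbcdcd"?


Comparing "abbcbbc" and "ccbcdcd" position by position:
  Position 0: 'a' vs 'c' => differ
  Position 1: 'b' vs 'c' => differ
  Position 2: 'b' vs 'b' => same
  Position 3: 'c' vs 'c' => same
  Position 4: 'b' vs 'd' => differ
  Position 5: 'b' vs 'c' => differ
  Position 6: 'c' vs 'd' => differ
Total differences (Hamming distance): 5

5


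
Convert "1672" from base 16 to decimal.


Input: "1672" in base 16
Positional expansion:
  Digit '1' (value 1) x 16^3 = 4096
  Digit '6' (value 6) x 16^2 = 1536
  Digit '7' (value 7) x 16^1 = 112
  Digit '2' (value 2) x 16^0 = 2
Sum = 5746

5746


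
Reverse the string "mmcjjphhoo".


Input: mmcjjphhoo
Reading characters right to left:
  Position 9: 'o'
  Position 8: 'o'
  Position 7: 'h'
  Position 6: 'h'
  Position 5: 'p'
  Position 4: 'j'
  Position 3: 'j'
  Position 2: 'c'
  Position 1: 'm'
  Position 0: 'm'
Reversed: oohhpjjcmm

oohhpjjcmm


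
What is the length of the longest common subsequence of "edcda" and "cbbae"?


LCS of "edcda" and "cbbae"
DP table:
           c    b    b    a    e
      0    0    0    0    0    0
  e   0    0    0    0    0    1
  d   0    0    0    0    0    1
  c   0    1    1    1    1    1
  d   0    1    1    1    1    1
  a   0    1    1    1    2    2
LCS length = dp[5][5] = 2

2


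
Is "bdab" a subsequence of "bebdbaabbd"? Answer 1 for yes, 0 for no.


Check if "bdab" is a subsequence of "bebdbaabbd"
Greedy scan:
  Position 0 ('b'): matches sub[0] = 'b'
  Position 1 ('e'): no match needed
  Position 2 ('b'): no match needed
  Position 3 ('d'): matches sub[1] = 'd'
  Position 4 ('b'): no match needed
  Position 5 ('a'): matches sub[2] = 'a'
  Position 6 ('a'): no match needed
  Position 7 ('b'): matches sub[3] = 'b'
  Position 8 ('b'): no match needed
  Position 9 ('d'): no match needed
All 4 characters matched => is a subsequence

1


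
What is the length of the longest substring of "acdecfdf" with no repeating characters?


Input: "acdecfdf"
Sliding window (track last position of each char):
  Position 0 ('a'): window [0,0] length 1 -- new best
  Position 1 ('c'): window [0,1] length 2 -- new best
  Position 2 ('d'): window [0,2] length 3 -- new best
  Position 3 ('e'): window [0,3] length 4 -- new best
  Position 4 ('c'): repeat (last at 1), move window start to 2
  Position 4 ('c'): window [2,4] length 3
  Position 5 ('f'): window [2,5] length 4
  Position 6 ('d'): repeat (last at 2), move window start to 3
  Position 6 ('d'): window [3,6] length 4
  Position 7 ('f'): repeat (last at 5), move window start to 6
  Position 7 ('f'): window [6,7] length 2
Longest substring with no repeats: "acde" with length 4

4


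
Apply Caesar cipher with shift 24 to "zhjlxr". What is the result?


Caesar cipher: shift "zhjlxr" by 24
  'z' (pos 25) + 24 = pos 23 = 'x'
  'h' (pos 7) + 24 = pos 5 = 'f'
  'j' (pos 9) + 24 = pos 7 = 'h'
  'l' (pos 11) + 24 = pos 9 = 'j'
  'x' (pos 23) + 24 = pos 21 = 'v'
  'r' (pos 17) + 24 = pos 15 = 'p'
Result: xfhjvp

xfhjvp


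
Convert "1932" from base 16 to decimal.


Input: "1932" in base 16
Positional expansion:
  Digit '1' (value 1) x 16^3 = 4096
  Digit '9' (value 9) x 16^2 = 2304
  Digit '3' (value 3) x 16^1 = 48
  Digit '2' (value 2) x 16^0 = 2
Sum = 6450

6450


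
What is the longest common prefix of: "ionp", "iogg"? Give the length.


Words: ionp, iogg
  Position 0: all 'i' => match
  Position 1: all 'o' => match
  Position 2: ('n', 'g') => mismatch, stop
LCP = "io" (length 2)

2


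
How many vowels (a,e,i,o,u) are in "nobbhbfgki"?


Input: nobbhbfgki
Checking each character:
  'n' at position 0: consonant
  'o' at position 1: vowel (running total: 1)
  'b' at position 2: consonant
  'b' at position 3: consonant
  'h' at position 4: consonant
  'b' at position 5: consonant
  'f' at position 6: consonant
  'g' at position 7: consonant
  'k' at position 8: consonant
  'i' at position 9: vowel (running total: 2)
Total vowels: 2

2


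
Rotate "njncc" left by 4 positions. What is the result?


Input: "njncc", rotate left by 4
First 4 characters: "njnc"
Remaining characters: "c"
Concatenate remaining + first: "c" + "njnc" = "cnjnc"

cnjnc


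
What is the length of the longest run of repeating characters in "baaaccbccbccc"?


Input: "baaaccbccbccc"
Scanning for longest run:
  Position 1 ('a'): new char, reset run to 1
  Position 2 ('a'): continues run of 'a', length=2
  Position 3 ('a'): continues run of 'a', length=3
  Position 4 ('c'): new char, reset run to 1
  Position 5 ('c'): continues run of 'c', length=2
  Position 6 ('b'): new char, reset run to 1
  Position 7 ('c'): new char, reset run to 1
  Position 8 ('c'): continues run of 'c', length=2
  Position 9 ('b'): new char, reset run to 1
  Position 10 ('c'): new char, reset run to 1
  Position 11 ('c'): continues run of 'c', length=2
  Position 12 ('c'): continues run of 'c', length=3
Longest run: 'a' with length 3

3


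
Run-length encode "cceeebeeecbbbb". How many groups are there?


Input: cceeebeeecbbbb
Scanning for consecutive runs:
  Group 1: 'c' x 2 (positions 0-1)
  Group 2: 'e' x 3 (positions 2-4)
  Group 3: 'b' x 1 (positions 5-5)
  Group 4: 'e' x 3 (positions 6-8)
  Group 5: 'c' x 1 (positions 9-9)
  Group 6: 'b' x 4 (positions 10-13)
Total groups: 6

6


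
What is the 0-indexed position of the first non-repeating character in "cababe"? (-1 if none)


Input: cababe
Character frequencies:
  'a': 2
  'b': 2
  'c': 1
  'e': 1
Scanning left to right for freq == 1:
  Position 0 ('c'): unique! => answer = 0

0


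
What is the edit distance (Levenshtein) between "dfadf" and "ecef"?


Computing edit distance: "dfadf" -> "ecef"
DP table:
           e    c    e    f
      0    1    2    3    4
  d   1    1    2    3    4
  f   2    2    2    3    3
  a   3    3    3    3    4
  d   4    4    4    4    4
  f   5    5    5    5    4
Edit distance = dp[5][4] = 4

4


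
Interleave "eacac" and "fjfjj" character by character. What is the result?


Interleaving "eacac" and "fjfjj":
  Position 0: 'e' from first, 'f' from second => "ef"
  Position 1: 'a' from first, 'j' from second => "aj"
  Position 2: 'c' from first, 'f' from second => "cf"
  Position 3: 'a' from first, 'j' from second => "aj"
  Position 4: 'c' from first, 'j' from second => "cj"
Result: efajcfajcj

efajcfajcj


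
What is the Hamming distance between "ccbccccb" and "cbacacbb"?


Comparing "ccbccccb" and "cbacacbb" position by position:
  Position 0: 'c' vs 'c' => same
  Position 1: 'c' vs 'b' => differ
  Position 2: 'b' vs 'a' => differ
  Position 3: 'c' vs 'c' => same
  Position 4: 'c' vs 'a' => differ
  Position 5: 'c' vs 'c' => same
  Position 6: 'c' vs 'b' => differ
  Position 7: 'b' vs 'b' => same
Total differences (Hamming distance): 4

4


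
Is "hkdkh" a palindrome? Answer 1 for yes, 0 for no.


Input: hkdkh
Reversed: hkdkh
  Compare pos 0 ('h') with pos 4 ('h'): match
  Compare pos 1 ('k') with pos 3 ('k'): match
Result: palindrome

1


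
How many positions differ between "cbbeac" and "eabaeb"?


Comparing "cbbeac" and "eabaeb" position by position:
  Position 0: 'c' vs 'e' => DIFFER
  Position 1: 'b' vs 'a' => DIFFER
  Position 2: 'b' vs 'b' => same
  Position 3: 'e' vs 'a' => DIFFER
  Position 4: 'a' vs 'e' => DIFFER
  Position 5: 'c' vs 'b' => DIFFER
Positions that differ: 5

5


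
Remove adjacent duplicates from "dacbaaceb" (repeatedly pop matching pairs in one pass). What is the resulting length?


Input: dacbaaceb
Stack-based adjacent duplicate removal:
  Read 'd': push. Stack: d
  Read 'a': push. Stack: da
  Read 'c': push. Stack: dac
  Read 'b': push. Stack: dacb
  Read 'a': push. Stack: dacba
  Read 'a': matches stack top 'a' => pop. Stack: dacb
  Read 'c': push. Stack: dacbc
  Read 'e': push. Stack: dacbce
  Read 'b': push. Stack: dacbceb
Final stack: "dacbceb" (length 7)

7


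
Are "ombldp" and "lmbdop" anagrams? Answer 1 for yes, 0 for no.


Strings: "ombldp", "lmbdop"
Sorted first:  bdlmop
Sorted second: bdlmop
Sorted forms match => anagrams

1


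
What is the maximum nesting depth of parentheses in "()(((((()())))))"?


Input: "()(((((()())))))"
Tracking depth:
  Position 0 '(': depth becomes 1
  Position 1 ')': depth becomes 0
  Position 2 '(': depth becomes 1
  Position 3 '(': depth becomes 2
  Position 4 '(': depth becomes 3
  Position 5 '(': depth becomes 4
  Position 6 '(': depth becomes 5
  Position 7 '(': depth becomes 6
  Position 8 ')': depth becomes 5
  Position 9 '(': depth becomes 6
  Position 10 ')': depth becomes 5
  Position 11 ')': depth becomes 4
  Position 12 ')': depth becomes 3
  Position 13 ')': depth becomes 2
  Position 14 ')': depth becomes 1
  Position 15 ')': depth becomes 0
Maximum depth reached: 6

6


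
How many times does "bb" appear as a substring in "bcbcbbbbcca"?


Searching for "bb" in "bcbcbbbbcca"
Scanning each position:
  Position 0: "bc" => no
  Position 1: "cb" => no
  Position 2: "bc" => no
  Position 3: "cb" => no
  Position 4: "bb" => MATCH
  Position 5: "bb" => MATCH
  Position 6: "bb" => MATCH
  Position 7: "bc" => no
  Position 8: "cc" => no
  Position 9: "ca" => no
Total occurrences: 3

3


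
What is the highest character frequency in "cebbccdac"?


Input: cebbccdac
Character counts:
  'a': 1
  'b': 2
  'c': 4
  'd': 1
  'e': 1
Maximum frequency: 4

4


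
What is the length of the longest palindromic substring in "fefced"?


Input: "fefced"
Checking substrings for palindromes:
  [0:3] "fef" (len 3) => palindrome
Longest palindromic substring: "fef" with length 3

3


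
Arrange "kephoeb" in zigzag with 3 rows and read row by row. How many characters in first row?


Zigzag "kephoeb" into 3 rows:
Placing characters:
  'k' => row 0
  'e' => row 1
  'p' => row 2
  'h' => row 1
  'o' => row 0
  'e' => row 1
  'b' => row 2
Rows:
  Row 0: "ko"
  Row 1: "ehe"
  Row 2: "pb"
First row length: 2

2


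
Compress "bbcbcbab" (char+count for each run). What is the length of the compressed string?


Input: bbcbcbab
Runs:
  'b' x 2 => "b2"
  'c' x 1 => "c1"
  'b' x 1 => "b1"
  'c' x 1 => "c1"
  'b' x 1 => "b1"
  'a' x 1 => "a1"
  'b' x 1 => "b1"
Compressed: "b2c1b1c1b1a1b1"
Compressed length: 14

14


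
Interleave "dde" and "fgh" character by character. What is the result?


Interleaving "dde" and "fgh":
  Position 0: 'd' from first, 'f' from second => "df"
  Position 1: 'd' from first, 'g' from second => "dg"
  Position 2: 'e' from first, 'h' from second => "eh"
Result: dfdgeh

dfdgeh


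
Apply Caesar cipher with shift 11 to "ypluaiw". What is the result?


Caesar cipher: shift "ypluaiw" by 11
  'y' (pos 24) + 11 = pos 9 = 'j'
  'p' (pos 15) + 11 = pos 0 = 'a'
  'l' (pos 11) + 11 = pos 22 = 'w'
  'u' (pos 20) + 11 = pos 5 = 'f'
  'a' (pos 0) + 11 = pos 11 = 'l'
  'i' (pos 8) + 11 = pos 19 = 't'
  'w' (pos 22) + 11 = pos 7 = 'h'
Result: jawflth

jawflth


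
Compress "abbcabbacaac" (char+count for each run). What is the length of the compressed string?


Input: abbcabbacaac
Runs:
  'a' x 1 => "a1"
  'b' x 2 => "b2"
  'c' x 1 => "c1"
  'a' x 1 => "a1"
  'b' x 2 => "b2"
  'a' x 1 => "a1"
  'c' x 1 => "c1"
  'a' x 2 => "a2"
  'c' x 1 => "c1"
Compressed: "a1b2c1a1b2a1c1a2c1"
Compressed length: 18

18


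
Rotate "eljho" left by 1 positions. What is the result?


Input: "eljho", rotate left by 1
First 1 characters: "e"
Remaining characters: "ljho"
Concatenate remaining + first: "ljho" + "e" = "ljhoe"

ljhoe


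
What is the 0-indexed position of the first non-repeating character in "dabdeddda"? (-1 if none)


Input: dabdeddda
Character frequencies:
  'a': 2
  'b': 1
  'd': 5
  'e': 1
Scanning left to right for freq == 1:
  Position 0 ('d'): freq=5, skip
  Position 1 ('a'): freq=2, skip
  Position 2 ('b'): unique! => answer = 2

2


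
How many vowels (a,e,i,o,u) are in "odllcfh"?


Input: odllcfh
Checking each character:
  'o' at position 0: vowel (running total: 1)
  'd' at position 1: consonant
  'l' at position 2: consonant
  'l' at position 3: consonant
  'c' at position 4: consonant
  'f' at position 5: consonant
  'h' at position 6: consonant
Total vowels: 1

1


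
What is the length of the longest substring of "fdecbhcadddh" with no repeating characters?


Input: "fdecbhcadddh"
Sliding window (track last position of each char):
  Position 0 ('f'): window [0,0] length 1 -- new best
  Position 1 ('d'): window [0,1] length 2 -- new best
  Position 2 ('e'): window [0,2] length 3 -- new best
  Position 3 ('c'): window [0,3] length 4 -- new best
  Position 4 ('b'): window [0,4] length 5 -- new best
  Position 5 ('h'): window [0,5] length 6 -- new best
  Position 6 ('c'): repeat (last at 3), move window start to 4
  Position 6 ('c'): window [4,6] length 3
  Position 7 ('a'): window [4,7] length 4
  Position 8 ('d'): window [4,8] length 5
  Position 9 ('d'): repeat (last at 8), move window start to 9
  Position 9 ('d'): window [9,9] length 1
  Position 10 ('d'): repeat (last at 9), move window start to 10
  Position 10 ('d'): window [10,10] length 1
  Position 11 ('h'): window [10,11] length 2
Longest substring with no repeats: "fdecbh" with length 6

6


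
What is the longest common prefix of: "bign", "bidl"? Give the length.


Words: bign, bidl
  Position 0: all 'b' => match
  Position 1: all 'i' => match
  Position 2: ('g', 'd') => mismatch, stop
LCP = "bi" (length 2)

2


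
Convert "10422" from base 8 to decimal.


Input: "10422" in base 8
Positional expansion:
  Digit '1' (value 1) x 8^4 = 4096
  Digit '0' (value 0) x 8^3 = 0
  Digit '4' (value 4) x 8^2 = 256
  Digit '2' (value 2) x 8^1 = 16
  Digit '2' (value 2) x 8^0 = 2
Sum = 4370

4370


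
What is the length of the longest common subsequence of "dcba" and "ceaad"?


LCS of "dcba" and "ceaad"
DP table:
           c    e    a    a    d
      0    0    0    0    0    0
  d   0    0    0    0    0    1
  c   0    1    1    1    1    1
  b   0    1    1    1    1    1
  a   0    1    1    2    2    2
LCS length = dp[4][5] = 2

2


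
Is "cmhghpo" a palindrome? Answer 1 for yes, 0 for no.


Input: cmhghpo
Reversed: ophghmc
  Compare pos 0 ('c') with pos 6 ('o'): MISMATCH
  Compare pos 1 ('m') with pos 5 ('p'): MISMATCH
  Compare pos 2 ('h') with pos 4 ('h'): match
Result: not a palindrome

0


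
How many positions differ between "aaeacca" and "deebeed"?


Comparing "aaeacca" and "deebeed" position by position:
  Position 0: 'a' vs 'd' => DIFFER
  Position 1: 'a' vs 'e' => DIFFER
  Position 2: 'e' vs 'e' => same
  Position 3: 'a' vs 'b' => DIFFER
  Position 4: 'c' vs 'e' => DIFFER
  Position 5: 'c' vs 'e' => DIFFER
  Position 6: 'a' vs 'd' => DIFFER
Positions that differ: 6

6


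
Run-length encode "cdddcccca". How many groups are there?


Input: cdddcccca
Scanning for consecutive runs:
  Group 1: 'c' x 1 (positions 0-0)
  Group 2: 'd' x 3 (positions 1-3)
  Group 3: 'c' x 4 (positions 4-7)
  Group 4: 'a' x 1 (positions 8-8)
Total groups: 4

4


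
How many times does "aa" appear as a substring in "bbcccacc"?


Searching for "aa" in "bbcccacc"
Scanning each position:
  Position 0: "bb" => no
  Position 1: "bc" => no
  Position 2: "cc" => no
  Position 3: "cc" => no
  Position 4: "ca" => no
  Position 5: "ac" => no
  Position 6: "cc" => no
Total occurrences: 0

0


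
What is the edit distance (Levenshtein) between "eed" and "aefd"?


Computing edit distance: "eed" -> "aefd"
DP table:
           a    e    f    d
      0    1    2    3    4
  e   1    1    1    2    3
  e   2    2    1    2    3
  d   3    3    2    2    2
Edit distance = dp[3][4] = 2

2


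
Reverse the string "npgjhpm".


Input: npgjhpm
Reading characters right to left:
  Position 6: 'm'
  Position 5: 'p'
  Position 4: 'h'
  Position 3: 'j'
  Position 2: 'g'
  Position 1: 'p'
  Position 0: 'n'
Reversed: mphjgpn

mphjgpn


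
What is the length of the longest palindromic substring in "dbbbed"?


Input: "dbbbed"
Checking substrings for palindromes:
  [1:4] "bbb" (len 3) => palindrome
  [1:3] "bb" (len 2) => palindrome
  [2:4] "bb" (len 2) => palindrome
Longest palindromic substring: "bbb" with length 3

3


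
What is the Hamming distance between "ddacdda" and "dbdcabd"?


Comparing "ddacdda" and "dbdcabd" position by position:
  Position 0: 'd' vs 'd' => same
  Position 1: 'd' vs 'b' => differ
  Position 2: 'a' vs 'd' => differ
  Position 3: 'c' vs 'c' => same
  Position 4: 'd' vs 'a' => differ
  Position 5: 'd' vs 'b' => differ
  Position 6: 'a' vs 'd' => differ
Total differences (Hamming distance): 5

5


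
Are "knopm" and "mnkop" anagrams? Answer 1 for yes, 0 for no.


Strings: "knopm", "mnkop"
Sorted first:  kmnop
Sorted second: kmnop
Sorted forms match => anagrams

1


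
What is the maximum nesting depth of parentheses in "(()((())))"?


Input: "(()((())))"
Tracking depth:
  Position 0 '(': depth becomes 1
  Position 1 '(': depth becomes 2
  Position 2 ')': depth becomes 1
  Position 3 '(': depth becomes 2
  Position 4 '(': depth becomes 3
  Position 5 '(': depth becomes 4
  Position 6 ')': depth becomes 3
  Position 7 ')': depth becomes 2
  Position 8 ')': depth becomes 1
  Position 9 ')': depth becomes 0
Maximum depth reached: 4

4


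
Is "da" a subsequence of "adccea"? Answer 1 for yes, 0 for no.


Check if "da" is a subsequence of "adccea"
Greedy scan:
  Position 0 ('a'): no match needed
  Position 1 ('d'): matches sub[0] = 'd'
  Position 2 ('c'): no match needed
  Position 3 ('c'): no match needed
  Position 4 ('e'): no match needed
  Position 5 ('a'): matches sub[1] = 'a'
All 2 characters matched => is a subsequence

1


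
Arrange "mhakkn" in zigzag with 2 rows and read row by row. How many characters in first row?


Zigzag "mhakkn" into 2 rows:
Placing characters:
  'm' => row 0
  'h' => row 1
  'a' => row 0
  'k' => row 1
  'k' => row 0
  'n' => row 1
Rows:
  Row 0: "mak"
  Row 1: "hkn"
First row length: 3

3


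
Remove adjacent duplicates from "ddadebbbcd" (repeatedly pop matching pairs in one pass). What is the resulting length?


Input: ddadebbbcd
Stack-based adjacent duplicate removal:
  Read 'd': push. Stack: d
  Read 'd': matches stack top 'd' => pop. Stack: (empty)
  Read 'a': push. Stack: a
  Read 'd': push. Stack: ad
  Read 'e': push. Stack: ade
  Read 'b': push. Stack: adeb
  Read 'b': matches stack top 'b' => pop. Stack: ade
  Read 'b': push. Stack: adeb
  Read 'c': push. Stack: adebc
  Read 'd': push. Stack: adebcd
Final stack: "adebcd" (length 6)

6


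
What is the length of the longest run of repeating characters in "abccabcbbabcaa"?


Input: "abccabcbbabcaa"
Scanning for longest run:
  Position 1 ('b'): new char, reset run to 1
  Position 2 ('c'): new char, reset run to 1
  Position 3 ('c'): continues run of 'c', length=2
  Position 4 ('a'): new char, reset run to 1
  Position 5 ('b'): new char, reset run to 1
  Position 6 ('c'): new char, reset run to 1
  Position 7 ('b'): new char, reset run to 1
  Position 8 ('b'): continues run of 'b', length=2
  Position 9 ('a'): new char, reset run to 1
  Position 10 ('b'): new char, reset run to 1
  Position 11 ('c'): new char, reset run to 1
  Position 12 ('a'): new char, reset run to 1
  Position 13 ('a'): continues run of 'a', length=2
Longest run: 'c' with length 2

2


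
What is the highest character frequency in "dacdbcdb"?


Input: dacdbcdb
Character counts:
  'a': 1
  'b': 2
  'c': 2
  'd': 3
Maximum frequency: 3

3


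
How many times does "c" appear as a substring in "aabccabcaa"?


Searching for "c" in "aabccabcaa"
Scanning each position:
  Position 0: "a" => no
  Position 1: "a" => no
  Position 2: "b" => no
  Position 3: "c" => MATCH
  Position 4: "c" => MATCH
  Position 5: "a" => no
  Position 6: "b" => no
  Position 7: "c" => MATCH
  Position 8: "a" => no
  Position 9: "a" => no
Total occurrences: 3

3


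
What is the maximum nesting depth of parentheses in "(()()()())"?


Input: "(()()()())"
Tracking depth:
  Position 0 '(': depth becomes 1
  Position 1 '(': depth becomes 2
  Position 2 ')': depth becomes 1
  Position 3 '(': depth becomes 2
  Position 4 ')': depth becomes 1
  Position 5 '(': depth becomes 2
  Position 6 ')': depth becomes 1
  Position 7 '(': depth becomes 2
  Position 8 ')': depth becomes 1
  Position 9 ')': depth becomes 0
Maximum depth reached: 2

2


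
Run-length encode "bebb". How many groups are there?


Input: bebb
Scanning for consecutive runs:
  Group 1: 'b' x 1 (positions 0-0)
  Group 2: 'e' x 1 (positions 1-1)
  Group 3: 'b' x 2 (positions 2-3)
Total groups: 3

3


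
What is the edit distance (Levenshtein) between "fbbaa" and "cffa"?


Computing edit distance: "fbbaa" -> "cffa"
DP table:
           c    f    f    a
      0    1    2    3    4
  f   1    1    1    2    3
  b   2    2    2    2    3
  b   3    3    3    3    3
  a   4    4    4    4    3
  a   5    5    5    5    4
Edit distance = dp[5][4] = 4

4


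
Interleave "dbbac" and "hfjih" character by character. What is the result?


Interleaving "dbbac" and "hfjih":
  Position 0: 'd' from first, 'h' from second => "dh"
  Position 1: 'b' from first, 'f' from second => "bf"
  Position 2: 'b' from first, 'j' from second => "bj"
  Position 3: 'a' from first, 'i' from second => "ai"
  Position 4: 'c' from first, 'h' from second => "ch"
Result: dhbfbjaich

dhbfbjaich


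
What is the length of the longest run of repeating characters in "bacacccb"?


Input: "bacacccb"
Scanning for longest run:
  Position 1 ('a'): new char, reset run to 1
  Position 2 ('c'): new char, reset run to 1
  Position 3 ('a'): new char, reset run to 1
  Position 4 ('c'): new char, reset run to 1
  Position 5 ('c'): continues run of 'c', length=2
  Position 6 ('c'): continues run of 'c', length=3
  Position 7 ('b'): new char, reset run to 1
Longest run: 'c' with length 3

3


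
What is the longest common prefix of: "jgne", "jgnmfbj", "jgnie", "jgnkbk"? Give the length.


Words: jgne, jgnmfbj, jgnie, jgnkbk
  Position 0: all 'j' => match
  Position 1: all 'g' => match
  Position 2: all 'n' => match
  Position 3: ('e', 'm', 'i', 'k') => mismatch, stop
LCP = "jgn" (length 3)

3


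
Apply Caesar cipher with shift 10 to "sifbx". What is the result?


Caesar cipher: shift "sifbx" by 10
  's' (pos 18) + 10 = pos 2 = 'c'
  'i' (pos 8) + 10 = pos 18 = 's'
  'f' (pos 5) + 10 = pos 15 = 'p'
  'b' (pos 1) + 10 = pos 11 = 'l'
  'x' (pos 23) + 10 = pos 7 = 'h'
Result: csplh

csplh


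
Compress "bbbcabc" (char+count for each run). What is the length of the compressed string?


Input: bbbcabc
Runs:
  'b' x 3 => "b3"
  'c' x 1 => "c1"
  'a' x 1 => "a1"
  'b' x 1 => "b1"
  'c' x 1 => "c1"
Compressed: "b3c1a1b1c1"
Compressed length: 10

10
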